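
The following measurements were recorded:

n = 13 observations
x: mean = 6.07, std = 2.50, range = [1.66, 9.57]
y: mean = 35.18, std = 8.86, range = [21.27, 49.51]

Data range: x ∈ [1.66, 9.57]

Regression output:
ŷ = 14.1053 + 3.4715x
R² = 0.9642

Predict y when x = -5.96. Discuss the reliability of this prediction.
The equation gives ŷ = -6.5848; however x = -5.96 is 7.62 units below the observed range, so this extrapolated value should not be trusted.

Prediction calculation:
ŷ = 14.1053 + 3.4715 × (-5.96)
ŷ = -6.5848

Reliability:
- Data range: x ∈ [1.66, 9.57]
- Prediction point: x = -5.96 is 7.62 units below the observed range → this is EXTRAPOLATION, not interpolation

Why that matters here:
- The standard error of prediction grows with (x − x̄)², and x = -5.96 is far from x̄ = 6.07
- Real relationships often flatten, saturate, or turn nonlinear at extremes
- There are no observations near this x to validate the fitted line there

A defensible statement: 'if the linear trend continued to x = -5.96, y would be about -6.5848' — the premise is untested.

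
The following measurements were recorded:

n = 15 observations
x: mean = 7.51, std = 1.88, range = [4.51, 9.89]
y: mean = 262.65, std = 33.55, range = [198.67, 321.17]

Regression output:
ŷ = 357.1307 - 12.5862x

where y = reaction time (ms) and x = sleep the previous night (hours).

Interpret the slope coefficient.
On average, reaction time is about 12.5862 ms lower for every extra hour of sleep.

The slope β₁ = -12.5862 gives the rate at which the fitted reaction time changes with sleep.

Interpretation:
- Sleep up by 1 hour → predicted reaction time decreases by 12.5862 ms
- The effect is assumed constant over the observed range of x (linearity)
- The slope describes association in these data, not necessarily a causal effect

(β₀ = 357.1307 is the fitted value at x = 0 and is not part of the slope interpretation.)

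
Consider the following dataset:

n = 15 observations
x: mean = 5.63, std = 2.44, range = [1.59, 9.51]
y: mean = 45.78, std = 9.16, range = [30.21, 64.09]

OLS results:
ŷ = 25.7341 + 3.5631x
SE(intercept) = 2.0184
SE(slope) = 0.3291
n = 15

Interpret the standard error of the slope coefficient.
The slope 3.5631 is pinned down to within about ±0.3291 (one SE) by these data — relative uncertainty 9.2%, i.e. precise.

SE(β̂₁) = s / √Sxx, where s is the residual standard deviation and Sxx = Σ(x − x̄)². It is the yardstick for how far β̂₁ = 3.5631 could plausibly be from the true slope.

Relative precision:
- SE / |β̂₁| = 0.3291 / 3.5631 = 9.2%
- Rule of thumb (under 20%: precise; 20% to under 50%: moderately precise; 50% or more: imprecise) → precise

Link to interval estimation: a confidence interval for β₁ is β̂₁ ± t* × 0.3291, so SE sets the half-width per unit of t*.

What drives SE(β̂₁): larger n (here n = 15) → smaller SE; wider spread of x values → smaller SE.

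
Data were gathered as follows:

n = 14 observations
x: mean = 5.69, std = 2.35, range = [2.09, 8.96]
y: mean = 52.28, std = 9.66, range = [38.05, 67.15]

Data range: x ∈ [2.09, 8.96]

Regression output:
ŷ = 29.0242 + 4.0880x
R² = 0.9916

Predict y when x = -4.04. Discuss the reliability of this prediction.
ŷ = 12.5087 (extrapolation — x = -4.04 lies outside [2.09, 8.96], so reliability is low).

Prediction calculation:
ŷ = 29.0242 + 4.0880 × (-4.04)
ŷ = 12.5087

Reliability:
- Data range: x ∈ [2.09, 8.96]
- Prediction point: x = -4.04 is 6.13 units below the observed range → this is EXTRAPOLATION, not interpolation

Why that matters here:
- The standard error of prediction grows with (x − x̄)², and x = -4.04 is far from x̄ = 5.69
- R² describes fit only over the sampled x values; it says nothing about behaviour beyond them
- There are no observations near this x to validate the fitted line there

The R² = 0.9916 only validates the fit within [2.09, 8.96]; treat ŷ = 12.5087 with caution.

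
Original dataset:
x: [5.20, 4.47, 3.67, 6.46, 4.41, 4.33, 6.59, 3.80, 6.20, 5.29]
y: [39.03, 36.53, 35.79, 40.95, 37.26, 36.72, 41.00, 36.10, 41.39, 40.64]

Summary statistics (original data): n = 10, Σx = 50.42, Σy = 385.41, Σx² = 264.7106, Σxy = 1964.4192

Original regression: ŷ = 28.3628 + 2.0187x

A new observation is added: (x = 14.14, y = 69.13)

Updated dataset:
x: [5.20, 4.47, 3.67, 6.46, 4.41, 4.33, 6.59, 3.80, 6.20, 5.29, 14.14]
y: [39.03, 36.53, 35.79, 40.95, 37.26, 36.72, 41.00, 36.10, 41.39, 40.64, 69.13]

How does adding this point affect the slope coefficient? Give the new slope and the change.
Adding the point moves β₁ from 2.0187 to 3.1978, i.e. it increases by 1.1791 (+58.4%).

The new point has HIGH LEVERAGE: x = 14.14 is far from the original mean x̄ = 50.42/10 ≈ 5.04 (original range [3.67, 6.59]).

Step 1: Update the sums with the new point (n goes from 10 to 11)
Σx  = 50.42 + 14.14 = 64.56
Σy  = 385.41 + 69.13 = 454.54
Σx² = 264.7106 + 14.14² = 264.7106 + 199.9396 = 464.6502
Σxy = 1964.4192 + 14.14×69.13 = 1964.4192 + 977.4982 = 2941.9174

Step 2: Recompute the slope with b₁ = (nΣxy − ΣxΣy) / (nΣx² − (Σx)²)
Numerator   = 11×2941.9174 − 64.56×454.54 = 32361.0914 − 29345.1024 = 3015.9890
Denominator = 11×464.6502 − 64.56² = 5111.1522 − 4167.9936 = 943.1586
b₁(new) = 3015.9890 / 943.1586 = 3.1978

(Same formula on the original sums: (10×1964.4192 − 50.42×385.41) / (10×264.7106 − 50.42²) = 211.8198 / 104.9296 = 2.0187, matching the given fit.)

Step 3: Change in slope
Δβ₁ = 3.1978 − 2.0187 = +1.1791
Relative change = +1.1791 / 2.0187 × 100% = +58.4%
→ the slope increases when the point is added.

Because the point sits above the extension of the original line at a high-leverage x, it tilts the fit up.
In practice: investigate whether it comes from the same population as the rest of the sample; refit with and without it and report both if conclusions differ.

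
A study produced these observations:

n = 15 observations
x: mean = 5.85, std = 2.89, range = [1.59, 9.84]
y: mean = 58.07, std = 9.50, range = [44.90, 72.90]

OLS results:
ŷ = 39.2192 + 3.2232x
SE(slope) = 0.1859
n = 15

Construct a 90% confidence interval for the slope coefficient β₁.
The 90% CI for β₁ is (2.8940, 3.5524)

Confidence interval for the slope:

The 90% CI for β₁ is: β̂₁ ± t*(α/2, n-2) × SE(β̂₁)

Step 1: Find critical t-value
- Confidence level = 0.9
- Degrees of freedom = n - 2 = 15 - 2 = 13
- t*(α/2, 13) = 1.7709

Step 2: Calculate margin of error
Margin = 1.7709 × 0.1859 = 0.3292

Step 3: Construct interval
CI = 3.2232 ± 0.3292
CI = (2.8940, 3.5524)

Interpretation: each one-unit increase in x is associated with a change in mean y of between 2.8940 and 3.5524, with 90% confidence.
Both endpoints are positive, so the data support a genuinely positive slope at this confidence level.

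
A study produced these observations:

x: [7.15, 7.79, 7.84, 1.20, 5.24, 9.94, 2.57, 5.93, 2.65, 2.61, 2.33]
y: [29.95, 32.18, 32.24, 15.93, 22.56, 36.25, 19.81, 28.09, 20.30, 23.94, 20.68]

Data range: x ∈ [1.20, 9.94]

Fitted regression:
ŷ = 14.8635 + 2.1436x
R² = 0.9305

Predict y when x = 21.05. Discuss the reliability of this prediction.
ŷ = 59.9863, but this is extrapolation (above the data range [1.20, 9.94]) and may be unreliable.

Prediction calculation:
ŷ = 14.8635 + 2.1436 × 21.05
ŷ = 59.9863

Reliability:
- Data range: x ∈ [1.20, 9.94]
- Prediction point: x = 21.05 is 11.11 units above the observed range → this is EXTRAPOLATION, not interpolation

Why that matters here:
- Real relationships often flatten, saturate, or turn nonlinear at extremes
- R² describes fit only over the sampled x values; it says nothing about behaviour beyond them
- There are no observations near this x to validate the fitted line there

The R² = 0.9305 only validates the fit within [1.20, 9.94]; treat ŷ = 59.9863 with caution.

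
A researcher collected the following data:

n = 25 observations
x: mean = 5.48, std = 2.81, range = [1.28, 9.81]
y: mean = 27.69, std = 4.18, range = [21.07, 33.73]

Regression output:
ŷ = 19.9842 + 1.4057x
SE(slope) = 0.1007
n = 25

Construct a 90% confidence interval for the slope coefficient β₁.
The 90% CI for β₁ is (1.2331, 1.5783)

Confidence interval for the slope:

The 90% CI for β₁ is: β̂₁ ± t*(α/2, n-2) × SE(β̂₁)

Step 1: Find critical t-value
- Confidence level = 0.9
- Degrees of freedom = n - 2 = 25 - 2 = 23
- t*(α/2, 23) = 1.7139

Step 2: Calculate margin of error
Margin = 1.7139 × 0.1007 = 0.1726

Step 3: Construct interval
CI = 1.4057 ± 0.1726
CI = (1.2331, 1.5783)

Interpretation: each one-unit increase in x is associated with a change in mean y of between 1.2331 and 1.5783, with 90% confidence.
Since 0 is outside the interval, a two-sided test at α = 0.10 would reject H₀: β₁ = 0.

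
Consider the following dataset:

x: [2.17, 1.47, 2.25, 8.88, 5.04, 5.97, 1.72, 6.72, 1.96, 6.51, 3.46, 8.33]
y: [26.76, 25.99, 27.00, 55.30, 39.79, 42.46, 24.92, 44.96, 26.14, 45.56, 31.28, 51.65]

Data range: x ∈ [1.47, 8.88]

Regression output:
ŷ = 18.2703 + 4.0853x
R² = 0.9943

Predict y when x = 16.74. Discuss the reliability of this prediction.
ŷ = 86.6582 (extrapolation — x = 16.74 lies outside [1.47, 8.88], so reliability is low).

Prediction calculation:
ŷ = 18.2703 + 4.0853 × 16.74
ŷ = 86.6582

Reliability:
- Data range: x ∈ [1.47, 8.88]
- Prediction point: x = 16.74 is 7.86 units above the observed range → this is EXTRAPOLATION, not interpolation

Why that matters here:
- R² describes fit only over the sampled x values; it says nothing about behaviour beyond them
- There are no observations near this x to validate the fitted line there
- The standard error of prediction grows with (x − x̄)², and x = 16.74 is far from x̄ = 4.54

The R² = 0.9943 only validates the fit within [1.47, 8.88]; treat ŷ = 86.6582 with caution.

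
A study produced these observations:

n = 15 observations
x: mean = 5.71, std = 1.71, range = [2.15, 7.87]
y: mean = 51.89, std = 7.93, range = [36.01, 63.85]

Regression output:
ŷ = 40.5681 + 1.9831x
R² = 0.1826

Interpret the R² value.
The model explains 18.26% of the variance in y (R² = 0.1826), leaving 81.74% unexplained; the fit is weak.

R² = 1 − SS_res/SS_tot compares the residual scatter to the total scatter of y about its mean.

Here R² = 0.1826:
- Explained: 18.26% of the variation in y
- Unexplained (residual): 100% − 18.26% = 81.74%
- Rule of thumb (below 0.3 weak; 0.3 to below 0.7 moderate; 0.7 and above strong) → weak

Note: R² says nothing about causation, and a high R² does not by itself mean the linear form is appropriate — check the residuals.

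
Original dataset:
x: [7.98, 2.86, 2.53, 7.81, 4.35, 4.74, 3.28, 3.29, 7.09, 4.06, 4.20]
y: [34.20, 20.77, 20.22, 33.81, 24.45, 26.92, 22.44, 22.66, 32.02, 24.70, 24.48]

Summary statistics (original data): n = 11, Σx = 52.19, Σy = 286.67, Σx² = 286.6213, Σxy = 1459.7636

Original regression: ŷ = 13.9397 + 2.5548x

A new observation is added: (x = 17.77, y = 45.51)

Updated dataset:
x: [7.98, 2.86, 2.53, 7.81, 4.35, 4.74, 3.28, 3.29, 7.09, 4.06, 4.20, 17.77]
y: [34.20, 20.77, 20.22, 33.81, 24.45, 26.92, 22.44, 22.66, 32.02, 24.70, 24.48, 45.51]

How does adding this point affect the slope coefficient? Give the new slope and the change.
The slope changes from 2.5548 to 1.7060 (change of -0.8488, or -33.2%).

x = 17.77 lies well outside the original x-range [2.53, 7.98] (x̄ ≈ 4.74), so this observation has high leverage and can move the slope substantially.

Step 1: Update the sums with the new point (n goes from 11 to 12)
Σx  = 52.19 + 17.77 = 69.96
Σy  = 286.67 + 45.51 = 332.18
Σx² = 286.6213 + 17.77² = 286.6213 + 315.7729 = 602.3942
Σxy = 1459.7636 + 17.77×45.51 = 1459.7636 + 808.7127 = 2268.4763

Step 2: Recompute the slope with b₁ = (nΣxy − ΣxΣy) / (nΣx² − (Σx)²)
Numerator   = 12×2268.4763 − 69.96×332.18 = 27221.7156 − 23239.3128 = 3982.4028
Denominator = 12×602.3942 − 69.96² = 7228.7304 − 4894.4016 = 2334.3288
b₁(new) = 3982.4028 / 2334.3288 = 1.7060

(Same formula on the original sums: (11×1459.7636 − 52.19×286.67) / (11×286.6213 − 52.19²) = 1096.0923 / 429.0382 = 2.5548, matching the given fit.)

Step 3: Change in slope
Δβ₁ = 1.7060 − 2.5548 = -0.8488
Relative change = -0.8488 / 2.5548 × 100% = -33.2%
→ the slope decreases when the point is added.

A high-leverage point only changes the slope if it is off the original line; here y = 45.51 is below the original trend, so the slope decreases.
In practice: investigate whether it comes from the same population as the rest of the sample; examine leverage (hᵢ) and Cook's distance rather than deleting it automatically.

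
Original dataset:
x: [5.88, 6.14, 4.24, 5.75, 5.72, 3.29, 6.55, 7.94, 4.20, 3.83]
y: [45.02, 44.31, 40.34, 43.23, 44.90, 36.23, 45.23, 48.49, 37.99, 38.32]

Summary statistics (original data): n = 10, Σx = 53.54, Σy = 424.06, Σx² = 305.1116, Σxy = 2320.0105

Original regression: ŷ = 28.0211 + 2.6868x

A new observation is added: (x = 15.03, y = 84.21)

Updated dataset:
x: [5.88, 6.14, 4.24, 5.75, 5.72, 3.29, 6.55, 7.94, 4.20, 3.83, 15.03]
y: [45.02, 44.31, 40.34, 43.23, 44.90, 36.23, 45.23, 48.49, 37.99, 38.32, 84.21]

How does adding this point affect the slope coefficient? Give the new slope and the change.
New slope β₁ = 4.0292 versus 2.6868 before: a change of +1.3424 (+50.0%).

x = 15.03 lies well outside the original x-range [3.29, 7.94] (x̄ ≈ 5.35), so this observation has high leverage and can move the slope substantially.

Step 1: Update the sums with the new point (n goes from 10 to 11)
Σx  = 53.54 + 15.03 = 68.57
Σy  = 424.06 + 84.21 = 508.27
Σx² = 305.1116 + 15.03² = 305.1116 + 225.9009 = 531.0125
Σxy = 2320.0105 + 15.03×84.21 = 2320.0105 + 1265.6763 = 3585.6868

Step 2: Recompute the slope with b₁ = (nΣxy − ΣxΣy) / (nΣx² − (Σx)²)
Numerator   = 11×3585.6868 − 68.57×508.27 = 39442.5548 − 34852.0739 = 4590.4809
Denominator = 11×531.0125 − 68.57² = 5841.1375 − 4701.8449 = 1139.2926
b₁(new) = 4590.4809 / 1139.2926 = 4.0292

(Same formula on the original sums: (10×2320.0105 − 53.54×424.06) / (10×305.1116 − 53.54²) = 495.9326 / 184.5844 = 2.6868, matching the given fit.)

Step 3: Change in slope
Δβ₁ = 4.0292 − 2.6868 = +1.3424
Relative change = +1.3424 / 2.6868 × 100% = +50.0%
→ the slope increases when the point is added.

Because the point sits above the extension of the original line at a high-leverage x, it tilts the fit up.
In practice: check such a point for data-entry or measurement error.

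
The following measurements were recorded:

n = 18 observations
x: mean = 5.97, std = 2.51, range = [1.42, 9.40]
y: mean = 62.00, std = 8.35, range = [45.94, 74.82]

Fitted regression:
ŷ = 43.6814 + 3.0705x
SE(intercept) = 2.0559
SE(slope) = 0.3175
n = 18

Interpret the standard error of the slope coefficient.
SE(β̂₁) = 0.3175 is the estimated standard deviation of the slope estimate across repeated samples; relative to β̂₁ = 3.0705 that is 10.3%, a precise estimate.

SE(β̂₁) = 0.3175 says: if we drew many samples of n = 18 from the same population and refit each time, the fitted slopes would scatter with a standard deviation of roughly 0.3175 around the true β₁.

Relative precision:
- SE / |β̂₁| = 0.3175 / 3.0705 = 10.3%
- Rule of thumb (under 20%: precise; 20% to under 50%: moderately precise; 50% or more: imprecise) → precise

Link to interval estimation: a confidence interval for β₁ is β̂₁ ± t* × 0.3175, so SE sets the half-width per unit of t*.

What drives SE(β̂₁): larger n (here n = 18) → smaller SE; more residual scatter → larger SE; wider spread of x values → smaller SE.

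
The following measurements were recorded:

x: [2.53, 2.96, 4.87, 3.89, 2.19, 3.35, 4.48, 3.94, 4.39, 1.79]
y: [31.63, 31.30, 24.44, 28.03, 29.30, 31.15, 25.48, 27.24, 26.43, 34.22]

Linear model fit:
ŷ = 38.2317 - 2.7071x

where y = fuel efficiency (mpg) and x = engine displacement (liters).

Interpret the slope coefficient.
On average, fuel efficiency is about 2.7071 mpg lower for every extra liter of engine displacement.

The slope coefficient β₁ = -2.7071 represents the marginal effect of engine displacement on fuel efficiency.

Interpretation:
- Engine displacement up by 1 liter → predicted fuel efficiency decreases by 2.7071 mpg
- The effect is assumed constant over the observed range of x (linearity)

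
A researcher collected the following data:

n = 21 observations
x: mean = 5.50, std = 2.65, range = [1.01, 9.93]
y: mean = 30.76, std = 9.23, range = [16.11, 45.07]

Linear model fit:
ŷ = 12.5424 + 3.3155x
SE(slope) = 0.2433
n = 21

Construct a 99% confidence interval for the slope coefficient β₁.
The 99% CI for β₁ is (2.6194, 4.0116)

Confidence interval for the slope:

The 99% CI for β₁ is: β̂₁ ± t*(α/2, n-2) × SE(β̂₁)

Step 1: Find critical t-value
- Confidence level = 0.99
- Degrees of freedom = n - 2 = 21 - 2 = 19
- t*(α/2, 19) = 2.8609

Step 2: Calculate margin of error
Margin = 2.8609 × 0.2433 = 0.6961

Step 3: Construct interval
CI = 3.3155 ± 0.6961
CI = (2.6194, 4.0116)

Interpretation: We are 99% confident that the true slope β₁ lies between 2.6194 and 4.0116.
Both endpoints are positive, so the data support a genuinely positive slope at this confidence level.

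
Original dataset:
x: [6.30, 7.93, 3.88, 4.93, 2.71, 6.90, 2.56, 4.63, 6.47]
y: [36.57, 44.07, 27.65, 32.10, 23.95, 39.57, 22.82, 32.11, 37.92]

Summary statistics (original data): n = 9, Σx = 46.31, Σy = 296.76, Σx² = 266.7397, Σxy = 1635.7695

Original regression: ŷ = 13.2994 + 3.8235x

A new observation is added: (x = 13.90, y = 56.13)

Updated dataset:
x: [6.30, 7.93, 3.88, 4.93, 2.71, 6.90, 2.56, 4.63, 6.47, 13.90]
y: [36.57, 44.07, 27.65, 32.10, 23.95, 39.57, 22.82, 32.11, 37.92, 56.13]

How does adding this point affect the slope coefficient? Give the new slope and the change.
New slope β₁ = 2.9892 versus 3.8235 before: a change of -0.8343 (-21.8%).

The new point has HIGH LEVERAGE: x = 13.90 is far from the original mean x̄ = 46.31/9 ≈ 5.15 (original range [2.56, 7.93]).

Step 1: Update the sums with the new point (n goes from 9 to 10)
Σx  = 46.31 + 13.90 = 60.21
Σy  = 296.76 + 56.13 = 352.89
Σx² = 266.7397 + 13.90² = 266.7397 + 193.2100 = 459.9497
Σxy = 1635.7695 + 13.90×56.13 = 1635.7695 + 780.2070 = 2415.9765

Step 2: Recompute the slope with b₁ = (nΣxy − ΣxΣy) / (nΣx² − (Σx)²)
Numerator   = 10×2415.9765 − 60.21×352.89 = 24159.7650 − 21247.5069 = 2912.2581
Denominator = 10×459.9497 − 60.21² = 4599.4970 − 3625.2441 = 974.2529
b₁(new) = 2912.2581 / 974.2529 = 2.9892

(Same formula on the original sums: (9×1635.7695 − 46.31×296.76) / (9×266.7397 − 46.31²) = 978.9699 / 256.0412 = 3.8235, matching the given fit.)

Step 3: Change in slope
Δβ₁ = 2.9892 − 3.8235 = -0.8343
Relative change = -0.8343 / 3.8235 × 100% = -21.8%
→ the slope decreases when the point is added.

Because the point sits below the extension of the original line at a high-leverage x, it tilts the fit down.
In practice: examine leverage (hᵢ) and Cook's distance rather than deleting it automatically.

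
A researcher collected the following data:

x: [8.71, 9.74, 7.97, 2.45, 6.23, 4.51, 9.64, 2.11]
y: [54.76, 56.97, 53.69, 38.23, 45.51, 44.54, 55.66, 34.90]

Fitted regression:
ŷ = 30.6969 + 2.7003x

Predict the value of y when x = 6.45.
ŷ = 48.1138

To predict y for x = 6.45, substitute into the regression equation:

ŷ = 30.6969 + 2.7003 × 6.45
ŷ = 30.6969 + 17.4169
ŷ = 48.1138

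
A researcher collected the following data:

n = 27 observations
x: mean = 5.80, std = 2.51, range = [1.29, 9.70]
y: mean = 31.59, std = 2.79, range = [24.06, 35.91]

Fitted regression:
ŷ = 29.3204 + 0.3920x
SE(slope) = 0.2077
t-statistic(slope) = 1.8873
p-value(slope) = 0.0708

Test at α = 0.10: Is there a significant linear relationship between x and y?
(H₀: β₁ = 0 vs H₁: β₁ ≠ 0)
p-value = 0.0708 < α = 0.10, so we reject H₀. The relationship is significant.

Hypothesis test for the slope coefficient:

H₀: β₁ = 0 (no linear relationship)
H₁: β₁ ≠ 0 (linear relationship exists)

Test statistic: t = β̂₁ / SE(β̂₁) = 0.3920 / 0.2077 = 1.8873

With df = 25, the two-sided p-value for |t| = 1.8873 is 0.0708.

Decision rule: reject H₀ if p-value < α.
p-value = 0.0708 < α = 0.10 → reject H₀.

There is sufficient evidence at the 10% significance level to conclude that a linear relationship exists between x and y.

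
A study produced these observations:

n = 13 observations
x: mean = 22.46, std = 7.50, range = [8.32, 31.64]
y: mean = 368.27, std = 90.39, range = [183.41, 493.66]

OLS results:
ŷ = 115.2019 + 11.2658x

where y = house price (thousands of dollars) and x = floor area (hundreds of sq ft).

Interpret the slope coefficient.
On average, house price is about 11.2658 thousand dollars higher for every extra hundred sq ft of floor area.

The slope β₁ = 11.2658 gives the rate at which the fitted house price changes with floor area.

Interpretation:
- Floor area up by 1 hundred sq ft → predicted house price increases by 11.2658 thousand dollars
- This is a linear approximation: the same per-unit change is assumed across the whole observed x range
- The slope describes association in these data, not necessarily a causal effect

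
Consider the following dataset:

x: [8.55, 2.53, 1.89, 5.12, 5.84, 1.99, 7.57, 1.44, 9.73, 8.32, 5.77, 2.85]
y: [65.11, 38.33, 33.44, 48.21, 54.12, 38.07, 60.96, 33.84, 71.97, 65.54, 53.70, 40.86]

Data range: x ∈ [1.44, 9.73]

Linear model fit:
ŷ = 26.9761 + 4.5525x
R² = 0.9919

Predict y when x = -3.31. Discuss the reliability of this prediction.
The equation gives ŷ = 11.9073; however x = -3.31 is 4.75 units below the observed range, so this extrapolated value should not be trusted.

Prediction calculation:
ŷ = 26.9761 + 4.5525 × (-3.31)
ŷ = 11.9073

Reliability:
- Data range: x ∈ [1.44, 9.73]
- Prediction point: x = -3.31 is 4.75 units below the observed range → this is EXTRAPOLATION, not interpolation

Why that matters here:
- The standard error of prediction grows with (x − x̄)², and x = -3.31 is far from x̄ = 5.13
- There are no observations near this x to validate the fitted line there
- Real relationships often flatten, saturate, or turn nonlinear at extremes

A defensible statement: 'if the linear trend continued to x = -3.31, y would be about 11.9073' — the premise is untested.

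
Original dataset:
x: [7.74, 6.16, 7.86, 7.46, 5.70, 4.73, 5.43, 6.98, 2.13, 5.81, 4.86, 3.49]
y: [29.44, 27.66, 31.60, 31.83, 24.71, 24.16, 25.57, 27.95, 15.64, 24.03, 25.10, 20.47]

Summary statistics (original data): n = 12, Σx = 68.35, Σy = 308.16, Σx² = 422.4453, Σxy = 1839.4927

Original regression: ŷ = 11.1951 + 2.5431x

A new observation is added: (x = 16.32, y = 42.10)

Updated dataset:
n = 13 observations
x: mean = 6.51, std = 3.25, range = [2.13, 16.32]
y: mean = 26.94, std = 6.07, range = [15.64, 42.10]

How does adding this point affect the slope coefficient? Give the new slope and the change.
New slope β₁ = 1.7862 versus 2.5431 before: a change of -0.7569 (-29.8%).

x = 16.32 lies well outside the original x-range [2.13, 7.86] (x̄ ≈ 5.70), so this observation has high leverage and can move the slope substantially.

Step 1: Update the sums with the new point (n goes from 12 to 13)
Σx  = 68.35 + 16.32 = 84.67
Σy  = 308.16 + 42.10 = 350.26
Σx² = 422.4453 + 16.32² = 422.4453 + 266.3424 = 688.7877
Σxy = 1839.4927 + 16.32×42.10 = 1839.4927 + 687.0720 = 2526.5647

Step 2: Recompute the slope with b₁ = (nΣxy − ΣxΣy) / (nΣx² − (Σx)²)
Numerator   = 13×2526.5647 − 84.67×350.26 = 32845.3411 − 29656.5142 = 3188.8269
Denominator = 13×688.7877 − 84.67² = 8954.2401 − 7169.0089 = 1785.2312
b₁(new) = 3188.8269 / 1785.2312 = 1.7862

(Same formula on the original sums: (12×1839.4927 − 68.35×308.16) / (12×422.4453 − 68.35²) = 1011.1764 / 397.6211 = 2.5431, matching the given fit.)

Step 3: Change in slope
Δβ₁ = 1.7862 − 2.5431 = -0.7569
Relative change = -0.7569 / 2.5431 × 100% = -29.8%
→ the slope decreases when the point is added.

Because the point sits below the extension of the original line at a high-leverage x, it tilts the fit down.
In practice: investigate whether it comes from the same population as the rest of the sample; examine leverage (hᵢ) and Cook's distance rather than deleting it automatically.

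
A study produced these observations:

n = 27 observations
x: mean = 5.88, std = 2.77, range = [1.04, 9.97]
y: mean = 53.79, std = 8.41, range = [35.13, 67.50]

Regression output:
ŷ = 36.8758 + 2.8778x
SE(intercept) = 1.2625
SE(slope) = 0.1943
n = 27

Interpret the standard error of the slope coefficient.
SE(β̂₁) = 0.1943 is the estimated standard deviation of the slope estimate across repeated samples; relative to β̂₁ = 2.8778 that is 6.8%, a precise estimate.

What SE measures:
- The standard error quantifies the sampling variability of the coefficient estimate
- It is the estimated standard deviation of β̂₁ across hypothetical repeated samples of the same size
- Smaller SE → more precise estimate

Relative precision:
- SE / |β̂₁| = 0.1943 / 2.8778 = 6.8%
- Rule of thumb (under 20%: precise; 20% to under 50%: moderately precise; 50% or more: imprecise) → precise

Link to the t-test: t = β̂₁ / SE(β̂₁) = 2.8778 / 0.1943 = 14.8111, the statistic for H₀: β₁ = 0.

What drives SE(β̂₁): larger n (here n = 27) → smaller SE; more residual scatter → larger SE.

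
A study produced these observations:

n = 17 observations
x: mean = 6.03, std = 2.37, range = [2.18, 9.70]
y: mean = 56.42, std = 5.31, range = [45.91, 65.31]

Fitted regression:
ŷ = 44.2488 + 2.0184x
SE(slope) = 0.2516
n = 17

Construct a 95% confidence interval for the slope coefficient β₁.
The 95% CI for β₁ is (1.4821, 2.5547)

Confidence interval for the slope:

The 95% CI for β₁ is: β̂₁ ± t*(α/2, n-2) × SE(β̂₁)

Step 1: Find critical t-value
- Confidence level = 0.95
- Degrees of freedom = n - 2 = 17 - 2 = 15
- t*(α/2, 15) = 2.1314

Step 2: Calculate margin of error
Margin = 2.1314 × 0.2516 = 0.5363

Step 3: Construct interval
CI = 2.0184 ± 0.5363
CI = (1.4821, 2.5547)

Interpretation: intervals built this way capture the true β₁ in 95% of repeated samples; here the plausible range for the per-unit effect of x on y is 1.4821 to 2.5547.
The interval does not include 0, suggesting a significant linear relationship.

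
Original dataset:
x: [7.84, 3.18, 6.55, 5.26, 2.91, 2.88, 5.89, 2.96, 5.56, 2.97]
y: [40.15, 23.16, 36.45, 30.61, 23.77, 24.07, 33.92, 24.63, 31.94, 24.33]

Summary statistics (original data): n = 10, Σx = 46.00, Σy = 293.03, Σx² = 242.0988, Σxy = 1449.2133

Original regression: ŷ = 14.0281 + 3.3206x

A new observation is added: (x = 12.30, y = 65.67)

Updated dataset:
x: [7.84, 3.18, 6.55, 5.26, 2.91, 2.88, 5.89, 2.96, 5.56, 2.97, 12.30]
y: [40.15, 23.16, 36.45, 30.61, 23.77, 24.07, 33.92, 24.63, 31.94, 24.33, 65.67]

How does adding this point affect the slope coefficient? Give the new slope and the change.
The slope changes from 3.3206 to 4.2162 (change of +0.8956, or +27.0%).

The new point has HIGH LEVERAGE: x = 12.30 is far from the original mean x̄ = 46.00/10 ≈ 4.60 (original range [2.88, 7.84]).

Step 1: Update the sums with the new point (n goes from 10 to 11)
Σx  = 46.00 + 12.30 = 58.30
Σy  = 293.03 + 65.67 = 358.70
Σx² = 242.0988 + 12.30² = 242.0988 + 151.2900 = 393.3888
Σxy = 1449.2133 + 12.30×65.67 = 1449.2133 + 807.7410 = 2256.9543

Step 2: Recompute the slope with b₁ = (nΣxy − ΣxΣy) / (nΣx² − (Σx)²)
Numerator   = 11×2256.9543 − 58.30×358.70 = 24826.4973 − 20912.2100 = 3914.2873
Denominator = 11×393.3888 − 58.30² = 4327.2768 − 3398.8900 = 928.3868
b₁(new) = 3914.2873 / 928.3868 = 4.2162

(Same formula on the original sums: (10×1449.2133 − 46.00×293.03) / (10×242.0988 − 46.00²) = 1012.7530 / 304.9880 = 3.3206, matching the given fit.)

Step 3: Change in slope
Δβ₁ = 4.2162 − 3.3206 = +0.8956
Relative change = +0.8956 / 3.3206 × 100% = +27.0%
→ the slope increases when the point is added.

Because the point sits above the extension of the original line at a high-leverage x, it tilts the fit up.
In practice: check such a point for data-entry or measurement error.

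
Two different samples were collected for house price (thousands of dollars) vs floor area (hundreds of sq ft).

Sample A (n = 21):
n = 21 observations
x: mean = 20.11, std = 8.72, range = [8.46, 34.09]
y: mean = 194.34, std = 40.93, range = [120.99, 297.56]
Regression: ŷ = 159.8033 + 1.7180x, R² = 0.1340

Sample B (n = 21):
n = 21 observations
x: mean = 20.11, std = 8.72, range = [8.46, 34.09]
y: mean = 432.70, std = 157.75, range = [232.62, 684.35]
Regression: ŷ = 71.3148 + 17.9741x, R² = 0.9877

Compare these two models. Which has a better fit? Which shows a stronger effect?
Model B has the better fit (R² = 0.9877 vs 0.1340). Model B shows the stronger effect (|β₁| = 17.9741 vs 1.7180).

Model Comparison:

Fit — compare R²:
- Model A: R² = 0.1340 → 13.40% of variance in house price explained
- Model B: R² = 0.9877 → 98.77% of variance in house price explained
- 0.9877 > 0.1340 → Model B has the better fit

Which has the larger per-hundred sq ft effect? (|β₁|)
- Model A: β₁ = 1.7180 → predicted house price rises 1.7180 thousand dollars per additional hundred sq ft of floor area
- Model B: β₁ = 17.9741 → predicted house price rises 17.9741 thousand dollars per additional hundred sq ft of floor area
- |1.7180| < |17.9741| → Model B shows the stronger marginal effect

Note: A better fit (higher R²) doesn't necessarily mean a more important relationship.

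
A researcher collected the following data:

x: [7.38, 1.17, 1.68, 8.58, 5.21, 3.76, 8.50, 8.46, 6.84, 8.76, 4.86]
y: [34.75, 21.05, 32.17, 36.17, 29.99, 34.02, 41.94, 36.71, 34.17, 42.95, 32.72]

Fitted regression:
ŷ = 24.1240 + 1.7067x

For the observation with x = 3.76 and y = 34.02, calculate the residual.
Residual = 3.4788

The residual is the difference between the actual value and the predicted value:

Residual = y - ŷ

Step 1: Calculate predicted value
ŷ = 24.1240 + 1.7067 × 3.76
ŷ = 30.5412

Step 2: Calculate residual
Residual = 34.02 - 30.5412
Residual = 3.4788

Sign check: y > ŷ, so the point is above the line and the fit underestimates here.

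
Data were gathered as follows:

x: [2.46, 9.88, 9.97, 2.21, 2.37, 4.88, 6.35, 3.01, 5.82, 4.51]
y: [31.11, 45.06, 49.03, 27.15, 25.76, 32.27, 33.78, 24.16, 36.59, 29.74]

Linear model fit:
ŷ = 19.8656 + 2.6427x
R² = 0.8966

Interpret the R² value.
About 89.66% of the variability in y is accounted for by the regression on x (R² = 0.8966) — a strong linear fit.

R² (coefficient of determination) measures the proportion of variance in y explained by the regression model.

Here R² = 0.8966:
- Explained: 89.66% of the variation in y
- Unexplained (residual): 100% − 89.66% = 10.34%
- Rule of thumb (below 0.3 weak; 0.3 to below 0.7 moderate; 0.7 and above strong) → strong

Equivalently, for simple linear regression R² = r², so |r| = √0.8966 ≈ 0.9469.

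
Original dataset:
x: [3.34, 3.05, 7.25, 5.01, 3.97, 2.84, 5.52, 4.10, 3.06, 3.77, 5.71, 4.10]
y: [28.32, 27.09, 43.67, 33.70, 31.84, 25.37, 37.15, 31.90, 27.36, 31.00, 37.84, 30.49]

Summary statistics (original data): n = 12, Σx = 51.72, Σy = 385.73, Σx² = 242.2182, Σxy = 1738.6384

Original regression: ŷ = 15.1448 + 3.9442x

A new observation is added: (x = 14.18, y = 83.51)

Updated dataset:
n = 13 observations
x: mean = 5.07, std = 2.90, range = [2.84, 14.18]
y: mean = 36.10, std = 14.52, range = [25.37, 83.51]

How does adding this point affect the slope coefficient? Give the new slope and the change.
New slope β₁ = 4.9815 versus 3.9442 before: a change of +1.0373 (+26.3%).

x = 14.18 lies well outside the original x-range [2.84, 7.25] (x̄ ≈ 4.31), so this observation has high leverage and can move the slope substantially.

Step 1: Update the sums with the new point (n goes from 12 to 13)
Σx  = 51.72 + 14.18 = 65.90
Σy  = 385.73 + 83.51 = 469.24
Σx² = 242.2182 + 14.18² = 242.2182 + 201.0724 = 443.2906
Σxy = 1738.6384 + 14.18×83.51 = 1738.6384 + 1184.1718 = 2922.8102

Step 2: Recompute the slope with b₁ = (nΣxy − ΣxΣy) / (nΣx² − (Σx)²)
Numerator   = 13×2922.8102 − 65.90×469.24 = 37996.5326 − 30922.9160 = 7073.6166
Denominator = 13×443.2906 − 65.90² = 5762.7778 − 4342.8100 = 1419.9678
b₁(new) = 7073.6166 / 1419.9678 = 4.9815

(Same formula on the original sums: (12×1738.6384 − 51.72×385.73) / (12×242.2182 − 51.72²) = 913.7052 / 231.6600 = 3.9442, matching the given fit.)

Step 3: Change in slope
Δβ₁ = 4.9815 − 3.9442 = +1.0373
Relative change = +1.0373 / 3.9442 × 100% = +26.3%
→ the slope increases when the point is added.

A high-leverage point only changes the slope if it is off the original line; here y = 83.51 is above the original trend, so the slope increases.
In practice: examine leverage (hᵢ) and Cook's distance rather than deleting it automatically; investigate whether it comes from the same population as the rest of the sample.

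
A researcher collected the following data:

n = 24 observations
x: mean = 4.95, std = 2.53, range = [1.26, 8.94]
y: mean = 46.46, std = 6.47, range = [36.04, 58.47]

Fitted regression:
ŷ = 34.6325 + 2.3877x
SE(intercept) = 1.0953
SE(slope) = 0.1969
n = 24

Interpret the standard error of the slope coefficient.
The slope 2.3877 is pinned down to within about ±0.1969 (one SE) by these data — relative uncertainty 8.2%, i.e. precise.

SE(β̂₁) = 0.1969 says: if we drew many samples of n = 24 from the same population and refit each time, the fitted slopes would scatter with a standard deviation of roughly 0.1969 around the true β₁.

Relative precision:
- SE / |β̂₁| = 0.1969 / 2.3877 = 8.2%
- Rule of thumb (under 20%: precise; 20% to under 50%: moderately precise; 50% or more: imprecise) → precise

Link to the t-test: t = β̂₁ / SE(β̂₁) = 2.3877 / 0.1969 = 12.1265, the statistic for H₀: β₁ = 0.

What drives SE(β̂₁): larger n (here n = 24) → smaller SE; wider spread of x values → smaller SE; more residual scatter → larger SE.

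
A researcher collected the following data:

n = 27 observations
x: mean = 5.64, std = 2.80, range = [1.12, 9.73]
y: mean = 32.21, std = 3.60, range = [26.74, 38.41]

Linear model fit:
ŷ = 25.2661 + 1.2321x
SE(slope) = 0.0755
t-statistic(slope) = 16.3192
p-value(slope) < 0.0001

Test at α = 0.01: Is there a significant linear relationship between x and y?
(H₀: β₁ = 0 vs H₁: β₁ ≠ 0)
p-value < 0.0001 < α = 0.01, so we reject H₀. The relationship is significant.

Hypothesis test for the slope coefficient:

H₀: β₁ = 0 (no linear relationship)
H₁: β₁ ≠ 0 (linear relationship exists)

Test statistic: t = β̂₁ / SE(β̂₁) = 1.2321 / 0.0755 = 16.3192

p < 0.0001: how often a slope estimate this far from 0 (in SE units) would arise by chance if β₁ were truly 0.

Decision rule: reject H₀ if p-value < α.
p-value < 0.0001 < α = 0.01 → reject H₀.

At α = 0.01 the data do provide convincing evidence of a nonzero slope.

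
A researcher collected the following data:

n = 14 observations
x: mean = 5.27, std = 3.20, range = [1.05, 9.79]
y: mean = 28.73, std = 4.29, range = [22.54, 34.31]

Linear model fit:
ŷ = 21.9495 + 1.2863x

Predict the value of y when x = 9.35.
ŷ = 33.9764

x = 9.35 lies inside the observed range [1.05, 9.79], so the fitted equation applies directly:

ŷ = 21.9495 + 1.2863 × 9.35
ŷ = 21.9495 + 12.0269
ŷ = 33.9764

This is the fitted mean response at that x — an individual observation would come with a wider prediction interval.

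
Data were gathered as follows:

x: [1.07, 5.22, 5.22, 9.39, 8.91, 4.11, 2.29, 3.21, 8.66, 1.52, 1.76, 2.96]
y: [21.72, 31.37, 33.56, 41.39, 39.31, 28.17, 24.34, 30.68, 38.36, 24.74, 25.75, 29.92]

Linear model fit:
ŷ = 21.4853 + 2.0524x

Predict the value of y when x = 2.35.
ŷ = 26.3084

To predict y for x = 2.35, substitute into the regression equation:

ŷ = 21.4853 + 2.0524 × 2.35
ŷ = 21.4853 + 4.8231
ŷ = 26.3084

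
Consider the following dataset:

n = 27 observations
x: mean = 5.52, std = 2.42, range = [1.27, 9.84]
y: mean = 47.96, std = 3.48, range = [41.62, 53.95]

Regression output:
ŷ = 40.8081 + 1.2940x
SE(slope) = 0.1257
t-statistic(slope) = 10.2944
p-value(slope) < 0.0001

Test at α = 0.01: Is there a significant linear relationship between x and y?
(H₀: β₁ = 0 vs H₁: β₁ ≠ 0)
Since p-value < 0.0001 < α = 0.01, reject H₀ — the slope is significantly different from 0.

Hypothesis test for the slope coefficient:

H₀: β₁ = 0 (no linear relationship)
H₁: β₁ ≠ 0 (linear relationship exists)

Test statistic: t = β̂₁ / SE(β̂₁) = 1.2940 / 0.1257 = 10.2944

p < 0.0001: how often a slope estimate this far from 0 (in SE units) would arise by chance if β₁ were truly 0.

Decision rule: reject H₀ if p-value < α.
p-value < 0.0001 < α = 0.01 → reject H₀.

Conclusion: the linear association between x and y is significant at the 1% level.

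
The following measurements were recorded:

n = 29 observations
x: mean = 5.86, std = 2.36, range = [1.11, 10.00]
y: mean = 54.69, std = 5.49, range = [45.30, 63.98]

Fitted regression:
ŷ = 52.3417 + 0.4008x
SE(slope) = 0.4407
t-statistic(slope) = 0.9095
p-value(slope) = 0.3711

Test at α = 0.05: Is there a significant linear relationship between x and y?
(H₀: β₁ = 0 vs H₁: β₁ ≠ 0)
p-value = 0.3711 ≥ α = 0.05, so we fail to reject H₀. The relationship is not significant.

Hypothesis test for the slope coefficient:

H₀: β₁ = 0 (no linear relationship)
H₁: β₁ ≠ 0 (linear relationship exists)

Test statistic: t = β̂₁ / SE(β̂₁) = 0.4008 / 0.4407 = 0.9095

With df = 27, the two-sided p-value for |t| = 0.9095 is 0.3711.

Decision rule: reject H₀ if p-value < α.
p-value = 0.3711 ≥ α = 0.05 → fail to reject H₀.

At α = 0.05 the data do not provide convincing evidence of a nonzero slope.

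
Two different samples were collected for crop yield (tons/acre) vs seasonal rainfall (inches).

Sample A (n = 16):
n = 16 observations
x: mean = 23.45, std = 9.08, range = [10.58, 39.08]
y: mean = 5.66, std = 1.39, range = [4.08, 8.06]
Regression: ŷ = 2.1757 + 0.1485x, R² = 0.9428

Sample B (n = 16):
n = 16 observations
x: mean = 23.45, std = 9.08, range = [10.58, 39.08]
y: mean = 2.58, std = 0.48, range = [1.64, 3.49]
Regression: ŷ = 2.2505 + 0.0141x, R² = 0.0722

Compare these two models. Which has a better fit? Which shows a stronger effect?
Model A has the better fit (R² = 0.9428 vs 0.0722). Model A shows the stronger effect (|β₁| = 0.1485 vs 0.0141).

Model Comparison:

Fit — compare R²:
- Model A: R² = 0.9428 → 94.28% of variance in crop yield explained
- Model B: R² = 0.0722 → 7.22% of variance in crop yield explained
- 0.9428 > 0.0722 → Model A has the better fit

Which has the larger per-inch effect? (|β₁|)
- Model A: β₁ = 0.1485 → predicted crop yield rises 0.1485 tons/acre per additional inch of rainfall
- Model B: β₁ = 0.0141 → predicted crop yield rises 0.0141 tons/acre per additional inch of rainfall
- |0.1485| > |0.0141| → Model A shows the stronger marginal effect

Notes:
- A steeper slope doesn't make a better model if the scatter around the line is large.
- R² measures how tightly points cluster around the line; β₁ measures how steep the line is — they answer different questions.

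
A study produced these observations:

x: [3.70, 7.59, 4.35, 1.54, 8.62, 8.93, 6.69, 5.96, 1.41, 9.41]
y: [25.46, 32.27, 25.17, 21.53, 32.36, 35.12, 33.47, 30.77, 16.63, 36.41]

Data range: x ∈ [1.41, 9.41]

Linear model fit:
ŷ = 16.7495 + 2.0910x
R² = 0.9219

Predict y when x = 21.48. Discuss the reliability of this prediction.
ŷ = 61.6642, but this is extrapolation (above the data range [1.41, 9.41]) and may be unreliable.

Prediction calculation:
ŷ = 16.7495 + 2.0910 × 21.48
ŷ = 61.6642

Reliability:
- Data range: x ∈ [1.41, 9.41]
- Prediction point: x = 21.48 is 12.07 units above the observed range → this is EXTRAPOLATION, not interpolation

Why that matters here:
- R² describes fit only over the sampled x values; it says nothing about behaviour beyond them
- The standard error of prediction grows with (x − x̄)², and x = 21.48 is far from x̄ = 5.82

The R² = 0.9219 only validates the fit within [1.41, 9.41]; treat ŷ = 61.6642 with caution.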